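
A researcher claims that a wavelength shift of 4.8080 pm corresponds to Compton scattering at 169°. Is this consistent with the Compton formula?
Yes, consistent

Calculate the expected shift for θ = 169°:

Δλ_expected = λ_C(1 - cos(169°))
Δλ_expected = 2.4263 × (1 - cos(169°))
Δλ_expected = 2.4263 × 1.9816
Δλ_expected = 4.8080 pm

Given shift: 4.8080 pm
Expected shift: 4.8080 pm
Difference: 0.0000 pm

The values match. This is consistent with Compton scattering at the stated angle.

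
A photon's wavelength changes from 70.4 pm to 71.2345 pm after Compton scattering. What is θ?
49.00°

First find the wavelength shift:
Δλ = λ' - λ = 71.2345 - 70.4 = 0.8345 pm

Using Δλ = λ_C(1 - cos θ), with λ_C = h/(m_e·c) ≈ 2.42631024 pm:
cos θ = 1 - Δλ/λ_C
cos θ = 1 - 0.8345/2.42631024
cos θ = 0.656062

θ = arccos(0.656062)
θ = 49.00°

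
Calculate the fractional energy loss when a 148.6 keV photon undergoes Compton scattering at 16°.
0.0111 (or 1.11%)

Calculate initial and final photon energies:

Initial: E₀ = 148.6 keV → λ₀ = 8.3435 pm
Compton shift: Δλ = 0.0940 pm
Final wavelength: λ' = 8.4375 pm
Final energy: E' = 146.9446 keV

Fractional energy loss:
(E₀ - E')/E₀ = (148.6000 - 146.9446)/148.6000
= 1.6554/148.6000
= 0.0111
= 1.11%

(Intermediate values are shown rounded; full precision is carried through to the final answer.)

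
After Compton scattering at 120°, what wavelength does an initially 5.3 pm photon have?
8.9395 pm

Using the Compton formula: λ' = λ + λ_C(1 − cos θ)

For θ = 120°, cos θ = -1/2 (exact) = -0.5000, so:
1 − cos 120° = 1 − (-1/2) = 1.5000

Δλ = λ_C × 1.5000 = 2.4263 × 1.5000 = 3.6395 pm

λ' = 5.3 + 3.6395 = 8.9395 pm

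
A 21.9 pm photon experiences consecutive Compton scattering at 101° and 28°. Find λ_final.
25.0733 pm

Apply Compton shift twice:

First scattering at θ₁ = 101°:
Δλ₁ = λ_C(1 - cos(101°))
Δλ₁ = 2.4263 × 1.1908
Δλ₁ = 2.8893 pm

After first scattering:
λ₁ = 21.9 + 2.8893 = 24.7893 pm

Second scattering at θ₂ = 28°:
Δλ₂ = λ_C(1 - cos(28°))
Δλ₂ = 2.4263 × 0.1171
Δλ₂ = 0.2840 pm

Final wavelength:
λ₂ = 24.7893 + 0.2840 = 25.0733 pm

Total shift: Δλ_total = 2.8893 + 0.2840 = 3.1733 pm

(Intermediate values are shown rounded; full precision is carried through to the final answer.)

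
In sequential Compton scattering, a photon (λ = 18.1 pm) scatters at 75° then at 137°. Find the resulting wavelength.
24.0991 pm

Apply Compton shift twice:

First scattering at θ₁ = 75°:
Δλ₁ = λ_C(1 - cos(75°))
Δλ₁ = 2.4263 × 0.7412
Δλ₁ = 1.7983 pm

After first scattering:
λ₁ = 18.1 + 1.7983 = 19.8983 pm

Second scattering at θ₂ = 137°:
Δλ₂ = λ_C(1 - cos(137°))
Δλ₂ = 2.4263 × 1.7314
Δλ₂ = 4.2008 pm

Final wavelength:
λ₂ = 19.8983 + 4.2008 = 24.0991 pm

Total shift: Δλ_total = 1.7983 + 4.2008 = 5.9991 pm

(Intermediate values are shown rounded; full precision is carried through to the final answer.)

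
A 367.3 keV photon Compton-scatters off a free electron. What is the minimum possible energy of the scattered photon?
150.6825 keV (at θ = 180°)

The scattered photon has minimum energy when its wavelength is maximum, i.e., when the Compton shift Δλ = λ_C(1 − cos θ) is maximum. This occurs at θ = 180° (backscattering), giving Δλ_max = 2λ_C = 4.8526 pm.

Initial wavelength: λ₀ = hc/E₀ = 3.3756 pm
Maximum final wavelength: λ'_max = λ₀ + 2λ_C = 3.3756 + 4.8526 = 8.2282 pm
Minimum final energy: E'_min = hc/λ'_max = 150.6825 keV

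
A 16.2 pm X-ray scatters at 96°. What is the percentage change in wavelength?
16.5428%

Calculate the Compton shift:
Δλ = λ_C(1 - cos(96°))
Δλ = 2.4263 × (1 - cos(96°))
Δλ = 2.4263 × 1.1045
Δλ = 2.6799 pm

Percentage change:
(Δλ/λ₀) × 100 = (2.6799/16.2) × 100
= 16.5428%

(Intermediate values are shown rounded; full precision is carried through to the final answer.)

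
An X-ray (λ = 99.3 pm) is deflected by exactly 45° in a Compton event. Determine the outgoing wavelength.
100.0106 pm

Using the Compton formula: λ' = λ + λ_C(1 − cos θ)

For θ = 45°, cos θ = √2/2 (exact) ≈ 0.7071, so:
1 − cos 45° = 1 − (√2/2) ≈ 0.2929

Δλ = λ_C × 0.2929 = 2.4263 × 0.2929 = 0.7106 pm

λ' = 99.3 + 0.7106 = 100.0106 pm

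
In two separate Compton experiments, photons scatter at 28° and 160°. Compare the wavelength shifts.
160° produces the larger shift by a factor of 16.571

Calculate both shifts using Δλ = λ_C(1 - cos θ):

For θ₁ = 28°:
Δλ₁ = 2.4263 × (1 - cos(28°))
Δλ₁ = 2.4263 × 0.1171
Δλ₁ = 0.2840 pm

For θ₂ = 160°:
Δλ₂ = 2.4263 × (1 - cos(160°))
Δλ₂ = 2.4263 × 1.9397
Δλ₂ = 4.7063 pm

The 160° angle produces the larger shift.
Ratio: 4.7063/0.2840 = 16.571

(Intermediate values are shown rounded; full precision is carried through to the final answer.)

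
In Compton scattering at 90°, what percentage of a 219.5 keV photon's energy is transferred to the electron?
0.3005 (or 30.05%)

Calculate initial and final photon energies:

Initial: E₀ = 219.5 keV → λ₀ = 5.6485 pm
Compton shift: Δλ = 2.4263 pm
Final wavelength: λ' = 8.0748 pm
Final energy: E' = 153.5447 keV

Fractional energy loss:
(E₀ - E')/E₀ = (219.5000 - 153.5447)/219.5000
= 65.9553/219.5000
= 0.3005
= 30.05%

(Intermediate values are shown rounded; full precision is carried through to the final answer.)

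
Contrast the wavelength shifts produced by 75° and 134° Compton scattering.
134° produces the larger shift by a factor of 2.286

Calculate both shifts using Δλ = λ_C(1 - cos θ):

For θ₁ = 75°:
Δλ₁ = 2.4263 × (1 - cos(75°))
Δλ₁ = 2.4263 × 0.7412
Δλ₁ = 1.7983 pm

For θ₂ = 134°:
Δλ₂ = 2.4263 × (1 - cos(134°))
Δλ₂ = 2.4263 × 1.6947
Δλ₂ = 4.1118 pm

The 134° angle produces the larger shift.
Ratio: 4.1118/1.7983 = 2.286

(Intermediate values are shown rounded; full precision is carried through to the final answer.)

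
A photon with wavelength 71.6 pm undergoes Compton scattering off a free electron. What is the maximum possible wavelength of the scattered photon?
76.4526 pm (at θ = 180°)

The Compton shift is Δλ = λ_C(1 − cos θ).

Since cos θ ranges from −1 to 1, the factor (1 − cos θ) ranges from 0 to 2; the maximum shift occurs at θ = 180° (backscattering):
Δλ_max = 2λ_C = 2 × 2.4263 pm = 4.8526 pm

Maximum scattered wavelength:
λ'_max = λ₀ + Δλ_max = 71.6 + 4.8526 = 76.4526 pm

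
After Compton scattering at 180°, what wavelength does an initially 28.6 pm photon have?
33.4526 pm

Using the Compton formula: λ' = λ + λ_C(1 − cos θ)

For θ = 180°, cos θ = -1 (exact) = -1.0000, so:
1 − cos 180° = 1 − (-1) = 2.0000

Δλ = λ_C × 2.0000 = 2.4263 × 2.0000 = 4.8526 pm

λ' = 28.6 + 4.8526 = 33.4526 pm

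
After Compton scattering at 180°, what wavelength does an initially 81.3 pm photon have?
86.1526 pm

Using the Compton formula: λ' = λ + λ_C(1 − cos θ)

For θ = 180°, cos θ = -1 (exact) = -1.0000, so:
1 − cos 180° = 1 − (-1) = 2.0000

Δλ = λ_C × 2.0000 = 2.4263 × 2.0000 = 4.8526 pm

λ' = 81.3 + 4.8526 = 86.1526 pm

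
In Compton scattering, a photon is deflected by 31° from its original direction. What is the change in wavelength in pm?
0.3466 pm

Using the Compton scattering formula:
Δλ = λ_C(1 - cos θ)

where λ_C = h/(m_e·c) ≈ 2.4263 pm is the Compton wavelength of an electron.

For θ = 31°:
cos(31°) = 0.8572
1 - cos(31°) = 0.1428

Δλ = 2.4263 × 0.1428
Δλ = 0.3466 pm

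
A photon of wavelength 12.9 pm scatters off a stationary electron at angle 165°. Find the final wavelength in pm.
17.6699 pm

Using the Compton scattering formula:
λ' = λ + Δλ = λ + λ_C(1 - cos θ)

Given:
- Initial wavelength λ = 12.9 pm
- Scattering angle θ = 165°
- Compton wavelength λ_C ≈ 2.4263 pm

Calculate the shift:
Δλ = 2.4263 × (1 - cos(165°))
Δλ = 2.4263 × 1.9659
Δλ = 4.7699 pm

Final wavelength:
λ' = 12.9 + 4.7699 = 17.6699 pm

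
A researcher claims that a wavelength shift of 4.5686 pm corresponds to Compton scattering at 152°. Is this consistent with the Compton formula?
Yes, consistent

Calculate the expected shift for θ = 152°:

Δλ_expected = λ_C(1 - cos(152°))
Δλ_expected = 2.4263 × (1 - cos(152°))
Δλ_expected = 2.4263 × 1.8829
Δλ_expected = 4.5686 pm

Given shift: 4.5686 pm
Expected shift: 4.5686 pm
Difference: 0.0000 pm

The values match. This is consistent with Compton scattering at the stated angle.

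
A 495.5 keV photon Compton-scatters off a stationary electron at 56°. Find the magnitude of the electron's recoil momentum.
2.2271e-22 kg·m/s

The electron is initially at rest, so by conservation of momentum:
p⃗_e = p⃗₀ − p⃗'  (incident photon momentum minus scattered photon momentum)

Photon momentum magnitudes (p = h/λ = E/c):
λ₀ = hc/E₀ = 2.5022 pm → p₀ = h/λ₀ = 2.6481e-22 kg·m/s
Δλ = λ_C(1 − cos 56°) = 1.0695 pm
λ' = 3.5717 pm → p' = h/λ' = 1.8551e-22 kg·m/s

The scattered photon makes angle θ = 56° with the incident direction, so by the law of cosines:
|p⃗_e|² = p₀² + p'² − 2p₀p'cos θ
|p⃗_e|² = (2.6481e-22)² + (1.8551e-22)² − 2·2.6481e-22·1.8551e-22·cos(56°)
|p⃗_e| = 2.2271e-22 kg·m/s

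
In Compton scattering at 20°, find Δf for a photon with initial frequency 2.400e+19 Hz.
2.779e+17 Hz (decrease)

Convert frequency to wavelength (c = 299792458 m/s):
λ₀ = c/f₀ = 299792458/2.400e+19 = 1.2491352e-11 m = 12.4914 pm

Calculate Compton shift:
Δλ = λ_C(1 - cos(20°)) = 0.1463 pm

Final wavelength:
λ' = λ₀ + Δλ = 12.4914 + 0.1463 = 12.6377 pm

Final frequency:
f' = c/λ' = 299792458/1.2637677e-11 = 2.3722118e+19 Hz

Frequency shift (decrease):
Δf = f₀ - f' = 2.400e+19 - 2.3722118e+19 = 2.779e+17 Hz

(Intermediate values are shown rounded; full precision is carried through to the final answer.)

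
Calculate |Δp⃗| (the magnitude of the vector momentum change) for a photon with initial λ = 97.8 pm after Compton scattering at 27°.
3.1590e-24 kg·m/s

Photon momentum magnitude is p = h/λ.

Initial momentum:
p₀ = h/λ = 6.6261e-34/9.7800e-11 = 6.7751e-24 kg·m/s

After scattering:
λ' = λ + Δλ = 97.8 + 0.2645 = 98.0645 pm
p' = h/λ' = 6.6261e-34/9.8064e-11 = 6.7569e-24 kg·m/s

Momentum is a vector; the scattered photon's direction makes angle θ = 27° with the incident direction. The magnitude of the vector change Δp⃗ = p⃗₀ − p⃗' is found from the law of cosines:
|Δp⃗|² = p₀² + p'² − 2p₀p'cos θ
|Δp⃗|² = (6.7751e-24)² + (6.7569e-24)² − 2·6.7751e-24·6.7569e-24·cos(27°)
|Δp⃗| = 3.1590e-24 kg·m/s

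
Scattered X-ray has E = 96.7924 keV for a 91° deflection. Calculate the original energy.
119.9000 keV

Convert final energy to wavelength (hc ≈ 1239.842 keV·pm):
λ' = hc/E' = 1239.842 / 96.7924 = 12.8093 pm

Calculate the Compton shift:
Δλ = λ_C(1 - cos(91°))
Δλ = 2.4263 × (1 - cos(91°))
Δλ = 2.4687 pm

Initial wavelength:
λ = λ' - Δλ = 12.8093 - 2.4687 = 10.3406 pm

Initial energy:
E = hc/λ = 1239.842 / 10.3406 = 119.9000 keV

(Intermediate values are shown rounded; full precision is carried through to the final answer.)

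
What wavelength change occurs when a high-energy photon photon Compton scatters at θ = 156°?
4.6429 pm

Using the Compton scattering formula:
Δλ = λ_C(1 - cos θ)

where λ_C = h/(m_e·c) ≈ 2.4263 pm is the Compton wavelength of an electron.

For θ = 156°:
cos(156°) = -0.9135
1 - cos(156°) = 1.9135

Δλ = 2.4263 × 1.9135
Δλ = 4.6429 pm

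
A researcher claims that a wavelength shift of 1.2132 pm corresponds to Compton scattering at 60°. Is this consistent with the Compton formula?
Yes, consistent

Calculate the expected shift for θ = 60°:

Δλ_expected = λ_C(1 - cos(60°))
Δλ_expected = 2.4263 × (1 - cos(60°))
Δλ_expected = 2.4263 × 0.5000
Δλ_expected = 1.2132 pm

Given shift: 1.2132 pm
Expected shift: 1.2132 pm
Difference: 0.0000 pm

The values match. This is consistent with Compton scattering at the stated angle.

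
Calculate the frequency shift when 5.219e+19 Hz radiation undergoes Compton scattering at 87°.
1.492e+19 Hz (decrease)

Convert frequency to wavelength (c = 299792458 m/s):
λ₀ = c/f₀ = 299792458/5.219e+19 = 5.7442510e-12 m = 5.7443 pm

Calculate Compton shift:
Δλ = λ_C(1 - cos(87°)) = 2.2993 pm

Final wavelength:
λ' = λ₀ + Δλ = 5.7443 + 2.2993 = 8.0436 pm

Final frequency:
f' = c/λ' = 299792458/8.0435779e-12 = 3.7271033e+19 Hz

Frequency shift (decrease):
Δf = f₀ - f' = 5.219e+19 - 3.7271033e+19 = 1.492e+19 Hz

(Intermediate values are shown rounded; full precision is carried through to the final answer.)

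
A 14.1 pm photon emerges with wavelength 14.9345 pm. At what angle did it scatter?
49.00°

First find the wavelength shift:
Δλ = λ' - λ = 14.9345 - 14.1 = 0.8345 pm

Using Δλ = λ_C(1 - cos θ), with λ_C = h/(m_e·c) ≈ 2.42631024 pm:
cos θ = 1 - Δλ/λ_C
cos θ = 1 - 0.8345/2.42631024
cos θ = 0.656062

θ = arccos(0.656062)
θ = 49.00°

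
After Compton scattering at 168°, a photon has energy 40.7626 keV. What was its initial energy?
48.4000 keV

Convert final energy to wavelength (hc ≈ 1239.842 keV·pm):
λ' = hc/E' = 1239.842 / 40.7626 = 30.4162 pm

Calculate the Compton shift:
Δλ = λ_C(1 - cos(168°))
Δλ = 2.4263 × (1 - cos(168°))
Δλ = 4.7996 pm

Initial wavelength:
λ = λ' - Δλ = 30.4162 - 4.7996 = 25.6166 pm

Initial energy:
E = hc/λ = 1239.842 / 25.6166 = 48.4000 keV

(Intermediate values are shown rounded; full precision is carried through to the final answer.)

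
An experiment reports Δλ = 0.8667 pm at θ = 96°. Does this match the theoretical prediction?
No, inconsistent

Calculate the expected shift for θ = 96°:

Δλ_expected = λ_C(1 - cos(96°))
Δλ_expected = 2.4263 × (1 - cos(96°))
Δλ_expected = 2.4263 × 1.1045
Δλ_expected = 2.6799 pm

Given shift: 0.8667 pm
Expected shift: 2.6799 pm
Difference: 1.8132 pm

The values do not match. The given shift corresponds to θ ≈ 50.0°, not 96°.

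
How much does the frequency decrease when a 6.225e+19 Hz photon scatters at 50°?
9.494e+18 Hz (decrease)

Convert frequency to wavelength (c = 299792458 m/s):
λ₀ = c/f₀ = 299792458/6.225e+19 = 4.8159431e-12 m = 4.8159 pm

Calculate Compton shift:
Δλ = λ_C(1 - cos(50°)) = 0.8667 pm

Final wavelength:
λ' = λ₀ + Δλ = 4.8159 + 0.8667 = 5.6827 pm

Final frequency:
f' = c/λ' = 299792458/5.6826512e-12 = 5.2755738e+19 Hz

Frequency shift (decrease):
Δf = f₀ - f' = 6.225e+19 - 5.2755738e+19 = 9.494e+18 Hz

(Intermediate values are shown rounded; full precision is carried through to the final answer.)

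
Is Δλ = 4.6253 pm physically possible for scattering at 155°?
Yes, consistent

Calculate the expected shift for θ = 155°:

Δλ_expected = λ_C(1 - cos(155°))
Δλ_expected = 2.4263 × (1 - cos(155°))
Δλ_expected = 2.4263 × 1.9063
Δλ_expected = 4.6253 pm

Given shift: 4.6253 pm
Expected shift: 4.6253 pm
Difference: 0.0000 pm

The values match. This is consistent with Compton scattering at the stated angle.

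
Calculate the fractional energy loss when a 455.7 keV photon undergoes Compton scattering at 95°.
0.4923 (or 49.23%)

Calculate initial and final photon energies:

Initial: E₀ = 455.7 keV → λ₀ = 2.7207 pm
Compton shift: Δλ = 2.6378 pm
Final wavelength: λ' = 5.3585 pm
Final energy: E' = 231.3777 keV

Fractional energy loss:
(E₀ - E')/E₀ = (455.7000 - 231.3777)/455.7000
= 224.3223/455.7000
= 0.4923
= 49.23%

(Intermediate values are shown rounded; full precision is carried through to the final answer.)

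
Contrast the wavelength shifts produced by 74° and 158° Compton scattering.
158° produces the larger shift by a factor of 2.661

Calculate both shifts using Δλ = λ_C(1 - cos θ):

For θ₁ = 74°:
Δλ₁ = 2.4263 × (1 - cos(74°))
Δλ₁ = 2.4263 × 0.7244
Δλ₁ = 1.7575 pm

For θ₂ = 158°:
Δλ₂ = 2.4263 × (1 - cos(158°))
Δλ₂ = 2.4263 × 1.9272
Δλ₂ = 4.6759 pm

The 158° angle produces the larger shift.
Ratio: 4.6759/1.7575 = 2.661

(Intermediate values are shown rounded; full precision is carried through to the final answer.)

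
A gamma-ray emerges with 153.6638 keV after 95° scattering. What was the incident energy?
228.2999 keV

Convert final energy to wavelength (hc ≈ 1239.842 keV·pm):
λ' = hc/E' = 1239.842 / 153.6638 = 8.0685 pm

Calculate the Compton shift:
Δλ = λ_C(1 - cos(95°))
Δλ = 2.4263 × (1 - cos(95°))
Δλ = 2.6378 pm

Initial wavelength:
λ = λ' - Δλ = 8.0685 - 2.6378 = 5.4308 pm

Initial energy:
E = hc/λ = 1239.842 / 5.4308 = 228.2999 keV

(Intermediate values are shown rounded; full precision is carried through to the final answer.)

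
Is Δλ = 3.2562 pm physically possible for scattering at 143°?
No, inconsistent

Calculate the expected shift for θ = 143°:

Δλ_expected = λ_C(1 - cos(143°))
Δλ_expected = 2.4263 × (1 - cos(143°))
Δλ_expected = 2.4263 × 1.7986
Δλ_expected = 4.3640 pm

Given shift: 3.2562 pm
Expected shift: 4.3640 pm
Difference: 1.1079 pm

The values do not match. The given shift corresponds to θ ≈ 110.0°, not 143°.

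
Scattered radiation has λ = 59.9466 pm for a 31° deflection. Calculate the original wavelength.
59.6000 pm

From λ' = λ + Δλ, we have λ = λ' - Δλ

First calculate the Compton shift:
Δλ = λ_C(1 - cos θ)
Δλ = 2.4263 × (1 - cos(31°))
Δλ = 2.4263 × 0.1428
Δλ = 0.3466 pm

Initial wavelength:
λ = λ' - Δλ
λ = 59.9466 - 0.3466
λ = 59.6000 pm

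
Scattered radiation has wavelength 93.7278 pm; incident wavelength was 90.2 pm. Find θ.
117.00°

First find the wavelength shift:
Δλ = λ' - λ = 93.7278 - 90.2 = 3.5278 pm

Using Δλ = λ_C(1 - cos θ), with λ_C = h/(m_e·c) ≈ 2.42631024 pm:
cos θ = 1 - Δλ/λ_C
cos θ = 1 - 3.5278/2.42631024
cos θ = -0.453977

θ = arccos(-0.453977)
θ = 117.00°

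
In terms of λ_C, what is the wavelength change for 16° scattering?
0.0387 λ_C

The Compton shift formula is:
Δλ = λ_C(1 - cos θ)

Dividing both sides by λ_C:
Δλ/λ_C = 1 - cos θ

For θ = 16°:
Δλ/λ_C = 1 - cos(16°)
Δλ/λ_C = 1 - 0.9613
Δλ/λ_C = 0.0387

This means the shift is 0.0387 × λ_C = 0.0940 pm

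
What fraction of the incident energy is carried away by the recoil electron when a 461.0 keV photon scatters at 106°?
0.5351 (or 53.51%)

Calculate initial and final photon energies:

Initial: E₀ = 461.0 keV → λ₀ = 2.6895 pm
Compton shift: Δλ = 3.0951 pm
Final wavelength: λ' = 5.7846 pm
Final energy: E' = 214.3367 keV

Fractional energy loss:
(E₀ - E')/E₀ = (461.0000 - 214.3367)/461.0000
= 246.6633/461.0000
= 0.5351
= 53.51%

(Intermediate values are shown rounded; full precision is carried through to the final answer.)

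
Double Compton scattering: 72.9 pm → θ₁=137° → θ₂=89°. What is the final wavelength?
79.4848 pm

Apply Compton shift twice:

First scattering at θ₁ = 137°:
Δλ₁ = λ_C(1 - cos(137°))
Δλ₁ = 2.4263 × 1.7314
Δλ₁ = 4.2008 pm

After first scattering:
λ₁ = 72.9 + 4.2008 = 77.1008 pm

Second scattering at θ₂ = 89°:
Δλ₂ = λ_C(1 - cos(89°))
Δλ₂ = 2.4263 × 0.9825
Δλ₂ = 2.3840 pm

Final wavelength:
λ₂ = 77.1008 + 2.3840 = 79.4848 pm

Total shift: Δλ_total = 4.2008 + 2.3840 = 6.5848 pm

(Intermediate values are shown rounded; full precision is carried through to the final answer.)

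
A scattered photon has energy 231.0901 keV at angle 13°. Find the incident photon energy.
233.8000 keV

Convert final energy to wavelength (hc ≈ 1239.842 keV·pm):
λ' = hc/E' = 1239.842 / 231.0901 = 5.3652 pm

Calculate the Compton shift:
Δλ = λ_C(1 - cos(13°))
Δλ = 2.4263 × (1 - cos(13°))
Δλ = 0.0622 pm

Initial wavelength:
λ = λ' - Δλ = 5.3652 - 0.0622 = 5.3030 pm

Initial energy:
E = hc/λ = 1239.842 / 5.3030 = 233.8000 keV

(Intermediate values are shown rounded; full precision is carried through to the final answer.)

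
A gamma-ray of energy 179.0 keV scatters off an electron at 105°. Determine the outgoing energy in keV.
124.2230 keV

First convert energy to wavelength:
λ = hc/E, with hc ≈ 1239.842 keV·pm (i.e. 1239.842 eV·nm)

For E = 179.0 keV = 179000 eV:
λ = 1239.842 keV·pm / 179.0 keV
λ = 6.9265 pm

Calculate the Compton shift:
Δλ = λ_C(1 - cos(105°)) = 2.4263 × 1.2588
Δλ = 3.0543 pm

Final wavelength:
λ' = 6.9265 + 3.0543 = 9.9808 pm

Final energy:
E' = hc/λ' = 1239.842 / 9.9808 = 124.2230 keV

(Intermediate values are shown rounded; full precision is carried through to the final answer.)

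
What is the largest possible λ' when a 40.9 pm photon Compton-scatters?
45.7526 pm (at θ = 180°)

The Compton shift is Δλ = λ_C(1 − cos θ).

Since cos θ ranges from −1 to 1, the factor (1 − cos θ) ranges from 0 to 2; the maximum shift occurs at θ = 180° (backscattering):
Δλ_max = 2λ_C = 2 × 2.4263 pm = 4.8526 pm

Maximum scattered wavelength:
λ'_max = λ₀ + Δλ_max = 40.9 + 4.8526 = 45.7526 pm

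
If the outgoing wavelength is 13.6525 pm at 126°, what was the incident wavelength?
9.8000 pm

From λ' = λ + Δλ, we have λ = λ' - Δλ

First calculate the Compton shift:
Δλ = λ_C(1 - cos θ)
Δλ = 2.4263 × (1 - cos(126°))
Δλ = 2.4263 × 1.5878
Δλ = 3.8525 pm

Initial wavelength:
λ = λ' - Δλ
λ = 13.6525 - 3.8525
λ = 9.8000 pm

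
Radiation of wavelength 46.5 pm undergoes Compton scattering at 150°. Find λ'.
51.0276 pm

Using the Compton formula: λ' = λ + λ_C(1 − cos θ)

For θ = 150°, cos θ = -√3/2 (exact) ≈ -0.8660, so:
1 − cos 150° = 1 − (-√3/2) ≈ 1.8660

Δλ = λ_C × 1.8660 = 2.4263 × 1.8660 = 4.5276 pm

λ' = 46.5 + 4.5276 = 51.0276 pm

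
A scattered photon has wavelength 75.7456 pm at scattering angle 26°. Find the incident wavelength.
75.5000 pm

From λ' = λ + Δλ, we have λ = λ' - Δλ

First calculate the Compton shift:
Δλ = λ_C(1 - cos θ)
Δλ = 2.4263 × (1 - cos(26°))
Δλ = 2.4263 × 0.1012
Δλ = 0.2456 pm

Initial wavelength:
λ = λ' - Δλ
λ = 75.7456 - 0.2456
λ = 75.5000 pm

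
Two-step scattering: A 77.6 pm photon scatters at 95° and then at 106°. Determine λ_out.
83.3329 pm

Apply Compton shift twice:

First scattering at θ₁ = 95°:
Δλ₁ = λ_C(1 - cos(95°))
Δλ₁ = 2.4263 × 1.0872
Δλ₁ = 2.6378 pm

After first scattering:
λ₁ = 77.6 + 2.6378 = 80.2378 pm

Second scattering at θ₂ = 106°:
Δλ₂ = λ_C(1 - cos(106°))
Δλ₂ = 2.4263 × 1.2756
Δλ₂ = 3.0951 pm

Final wavelength:
λ₂ = 80.2378 + 3.0951 = 83.3329 pm

Total shift: Δλ_total = 2.6378 + 3.0951 = 5.7329 pm

(Intermediate values are shown rounded; full precision is carried through to the final answer.)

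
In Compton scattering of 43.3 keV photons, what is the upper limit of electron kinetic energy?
6.2747 keV

Maximum energy transfer occurs at θ = 180° (backscattering).

Initial photon: E₀ = 43.3 keV → λ₀ = 28.6338 pm

Maximum Compton shift (at 180°):
Δλ_max = 2λ_C = 2 × 2.4263 = 4.8526 pm

Final wavelength:
λ' = 28.6338 + 4.8526 = 33.4864 pm

Minimum photon energy (maximum energy to electron):
E'_min = hc/λ' = 37.0253 keV

Maximum electron kinetic energy:
K_max = E₀ - E'_min = 43.3000 - 37.0253 = 6.2747 keV

(Intermediate values are shown rounded; full precision is carried through to the final answer.)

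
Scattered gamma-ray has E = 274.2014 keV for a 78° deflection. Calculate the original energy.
476.8999 keV

Convert final energy to wavelength (hc ≈ 1239.842 keV·pm):
λ' = hc/E' = 1239.842 / 274.2014 = 4.5216 pm

Calculate the Compton shift:
Δλ = λ_C(1 - cos(78°))
Δλ = 2.4263 × (1 - cos(78°))
Δλ = 1.9219 pm

Initial wavelength:
λ = λ' - Δλ = 4.5216 - 1.9219 = 2.5998 pm

Initial energy:
E = hc/λ = 1239.842 / 2.5998 = 476.8999 keV

(Intermediate values are shown rounded; full precision is carried through to the final answer.)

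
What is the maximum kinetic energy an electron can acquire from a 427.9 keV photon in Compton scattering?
267.9230 keV

Maximum energy transfer occurs at θ = 180° (backscattering).

Initial photon: E₀ = 427.9 keV → λ₀ = 2.8975 pm

Maximum Compton shift (at 180°):
Δλ_max = 2λ_C = 2 × 2.4263 = 4.8526 pm

Final wavelength:
λ' = 2.8975 + 4.8526 = 7.7501 pm

Minimum photon energy (maximum energy to electron):
E'_min = hc/λ' = 159.9770 keV

Maximum electron kinetic energy:
K_max = E₀ - E'_min = 427.9000 - 159.9770 = 267.9230 keV

(Intermediate values are shown rounded; full precision is carried through to the final answer.)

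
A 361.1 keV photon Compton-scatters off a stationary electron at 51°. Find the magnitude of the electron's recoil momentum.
1.5324e-22 kg·m/s

The electron is initially at rest, so by conservation of momentum:
p⃗_e = p⃗₀ − p⃗'  (incident photon momentum minus scattered photon momentum)

Photon momentum magnitudes (p = h/λ = E/c):
λ₀ = hc/E₀ = 3.4335 pm → p₀ = h/λ₀ = 1.9298e-22 kg·m/s
Δλ = λ_C(1 − cos 51°) = 0.8994 pm
λ' = 4.3329 pm → p' = h/λ' = 1.5292e-22 kg·m/s

The scattered photon makes angle θ = 51° with the incident direction, so by the law of cosines:
|p⃗_e|² = p₀² + p'² − 2p₀p'cos θ
|p⃗_e|² = (1.9298e-22)² + (1.5292e-22)² − 2·1.9298e-22·1.5292e-22·cos(51°)
|p⃗_e| = 1.5324e-22 kg·m/s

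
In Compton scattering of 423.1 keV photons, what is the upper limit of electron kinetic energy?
263.7986 keV

Maximum energy transfer occurs at θ = 180° (backscattering).

Initial photon: E₀ = 423.1 keV → λ₀ = 2.9304 pm

Maximum Compton shift (at 180°):
Δλ_max = 2λ_C = 2 × 2.4263 = 4.8526 pm

Final wavelength:
λ' = 2.9304 + 4.8526 = 7.7830 pm

Minimum photon energy (maximum energy to electron):
E'_min = hc/λ' = 159.3014 keV

Maximum electron kinetic energy:
K_max = E₀ - E'_min = 423.1000 - 159.3014 = 263.7986 keV

(Intermediate values are shown rounded; full precision is carried through to the final answer.)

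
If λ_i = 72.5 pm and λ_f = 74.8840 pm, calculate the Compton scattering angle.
89.00°

First find the wavelength shift:
Δλ = λ' - λ = 74.8840 - 72.5 = 2.3840 pm

Using Δλ = λ_C(1 - cos θ), with λ_C = h/(m_e·c) ≈ 2.42631024 pm:
cos θ = 1 - Δλ/λ_C
cos θ = 1 - 2.3840/2.42631024
cos θ = 0.017438

θ = arccos(0.017438)
θ = 89.00°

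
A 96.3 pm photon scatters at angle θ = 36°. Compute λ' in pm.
96.7634 pm

Using the Compton scattering formula:
λ' = λ + Δλ = λ + λ_C(1 - cos θ)

Given:
- Initial wavelength λ = 96.3 pm
- Scattering angle θ = 36°
- Compton wavelength λ_C ≈ 2.4263 pm

Calculate the shift:
Δλ = 2.4263 × (1 - cos(36°))
Δλ = 2.4263 × 0.1910
Δλ = 0.4634 pm

Final wavelength:
λ' = 96.3 + 0.4634 = 96.7634 pm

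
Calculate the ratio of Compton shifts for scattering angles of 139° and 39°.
139° produces the larger shift by a factor of 7.874

Calculate both shifts using Δλ = λ_C(1 - cos θ):

For θ₁ = 39°:
Δλ₁ = 2.4263 × (1 - cos(39°))
Δλ₁ = 2.4263 × 0.2229
Δλ₁ = 0.5407 pm

For θ₂ = 139°:
Δλ₂ = 2.4263 × (1 - cos(139°))
Δλ₂ = 2.4263 × 1.7547
Δλ₂ = 4.2575 pm

The 139° angle produces the larger shift.
Ratio: 4.2575/0.5407 = 7.874

(Intermediate values are shown rounded; full precision is carried through to the final answer.)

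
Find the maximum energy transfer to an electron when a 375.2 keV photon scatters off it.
223.2046 keV

Maximum energy transfer occurs at θ = 180° (backscattering).

Initial photon: E₀ = 375.2 keV → λ₀ = 3.3045 pm

Maximum Compton shift (at 180°):
Δλ_max = 2λ_C = 2 × 2.4263 = 4.8526 pm

Final wavelength:
λ' = 3.3045 + 4.8526 = 8.1571 pm

Minimum photon energy (maximum energy to electron):
E'_min = hc/λ' = 151.9954 keV

Maximum electron kinetic energy:
K_max = E₀ - E'_min = 375.2000 - 151.9954 = 223.2046 keV

(Intermediate values are shown rounded; full precision is carried through to the final answer.)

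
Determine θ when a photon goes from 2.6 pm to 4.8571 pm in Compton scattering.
86.00°

First find the wavelength shift:
Δλ = λ' - λ = 4.8571 - 2.6 = 2.2571 pm

Using Δλ = λ_C(1 - cos θ), with λ_C = h/(m_e·c) ≈ 2.42631024 pm:
cos θ = 1 - Δλ/λ_C
cos θ = 1 - 2.2571/2.42631024
cos θ = 0.069740

θ = arccos(0.069740)
θ = 86.00°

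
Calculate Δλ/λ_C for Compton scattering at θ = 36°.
0.1910 λ_C

The Compton shift formula is:
Δλ = λ_C(1 - cos θ)

Dividing both sides by λ_C:
Δλ/λ_C = 1 - cos θ

For θ = 36°:
Δλ/λ_C = 1 - cos(36°)
Δλ/λ_C = 1 - 0.8090
Δλ/λ_C = 0.1910

This means the shift is 0.1910 × λ_C = 0.4634 pm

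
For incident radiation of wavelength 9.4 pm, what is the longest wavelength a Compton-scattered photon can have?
14.2526 pm (at θ = 180°)

The Compton shift is Δλ = λ_C(1 − cos θ).

Since cos θ ranges from −1 to 1, the factor (1 − cos θ) ranges from 0 to 2; the maximum shift occurs at θ = 180° (backscattering):
Δλ_max = 2λ_C = 2 × 2.4263 pm = 4.8526 pm

Maximum scattered wavelength:
λ'_max = λ₀ + Δλ_max = 9.4 + 4.8526 = 14.2526 pm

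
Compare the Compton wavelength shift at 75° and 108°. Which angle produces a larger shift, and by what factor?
108° produces the larger shift by a factor of 1.766

Calculate both shifts using Δλ = λ_C(1 - cos θ):

For θ₁ = 75°:
Δλ₁ = 2.4263 × (1 - cos(75°))
Δλ₁ = 2.4263 × 0.7412
Δλ₁ = 1.7983 pm

For θ₂ = 108°:
Δλ₂ = 2.4263 × (1 - cos(108°))
Δλ₂ = 2.4263 × 1.3090
Δλ₂ = 3.1761 pm

The 108° angle produces the larger shift.
Ratio: 3.1761/1.7983 = 1.766

(Intermediate values are shown rounded; full precision is carried through to the final answer.)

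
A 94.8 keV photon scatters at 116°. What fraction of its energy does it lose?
0.2106 (or 21.06%)

Calculate initial and final photon energies:

Initial: E₀ = 94.8 keV → λ₀ = 13.0785 pm
Compton shift: Δλ = 3.4899 pm
Final wavelength: λ' = 16.5684 pm
Final energy: E' = 74.8316 keV

Fractional energy loss:
(E₀ - E')/E₀ = (94.8000 - 74.8316)/94.8000
= 19.9684/94.8000
= 0.2106
= 21.06%

(Intermediate values are shown rounded; full precision is carried through to the final answer.)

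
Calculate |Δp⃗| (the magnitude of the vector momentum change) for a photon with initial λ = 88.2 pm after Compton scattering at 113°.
1.2299e-23 kg·m/s

Photon momentum magnitude is p = h/λ.

Initial momentum:
p₀ = h/λ = 6.6261e-34/8.8200e-11 = 7.5126e-24 kg·m/s

After scattering:
λ' = λ + Δλ = 88.2 + 3.3743 = 91.5743 pm
p' = h/λ' = 6.6261e-34/9.1574e-11 = 7.2357e-24 kg·m/s

Momentum is a vector; the scattered photon's direction makes angle θ = 113° with the incident direction. The magnitude of the vector change Δp⃗ = p⃗₀ − p⃗' is found from the law of cosines:
|Δp⃗|² = p₀² + p'² − 2p₀p'cos θ
|Δp⃗|² = (7.5126e-24)² + (7.2357e-24)² − 2·7.5126e-24·7.2357e-24·cos(113°)
|Δp⃗| = 1.2299e-23 kg·m/s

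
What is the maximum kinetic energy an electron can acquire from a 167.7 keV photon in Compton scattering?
66.4540 keV

Maximum energy transfer occurs at θ = 180° (backscattering).

Initial photon: E₀ = 167.7 keV → λ₀ = 7.3932 pm

Maximum Compton shift (at 180°):
Δλ_max = 2λ_C = 2 × 2.4263 = 4.8526 pm

Final wavelength:
λ' = 7.3932 + 4.8526 = 12.2458 pm

Minimum photon energy (maximum energy to electron):
E'_min = hc/λ' = 101.2460 keV

Maximum electron kinetic energy:
K_max = E₀ - E'_min = 167.7000 - 101.2460 = 66.4540 keV

(Intermediate values are shown rounded; full precision is carried through to the final answer.)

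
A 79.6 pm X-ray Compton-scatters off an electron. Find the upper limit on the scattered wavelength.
84.4526 pm (at θ = 180°)

The Compton shift is Δλ = λ_C(1 − cos θ).

Since cos θ ranges from −1 to 1, the factor (1 − cos θ) ranges from 0 to 2; the maximum shift occurs at θ = 180° (backscattering):
Δλ_max = 2λ_C = 2 × 2.4263 pm = 4.8526 pm

Maximum scattered wavelength:
λ'_max = λ₀ + Δλ_max = 79.6 + 4.8526 = 84.4526 pm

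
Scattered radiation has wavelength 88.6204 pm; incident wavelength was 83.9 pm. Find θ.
161.00°

First find the wavelength shift:
Δλ = λ' - λ = 88.6204 - 83.9 = 4.7204 pm

Using Δλ = λ_C(1 - cos θ), with λ_C = h/(m_e·c) ≈ 2.42631024 pm:
cos θ = 1 - Δλ/λ_C
cos θ = 1 - 4.7204/2.42631024
cos θ = -0.945506

θ = arccos(-0.945506)
θ = 161.00°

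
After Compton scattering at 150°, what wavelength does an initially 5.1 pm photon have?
9.6276 pm

Using the Compton formula: λ' = λ + λ_C(1 − cos θ)

For θ = 150°, cos θ = -√3/2 (exact) ≈ -0.8660, so:
1 − cos 150° = 1 − (-√3/2) ≈ 1.8660

Δλ = λ_C × 1.8660 = 2.4263 × 1.8660 = 4.5276 pm

λ' = 5.1 + 4.5276 = 9.6276 pm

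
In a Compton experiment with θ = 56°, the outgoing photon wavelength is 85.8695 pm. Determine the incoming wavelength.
84.8000 pm

From λ' = λ + Δλ, we have λ = λ' - Δλ

First calculate the Compton shift:
Δλ = λ_C(1 - cos θ)
Δλ = 2.4263 × (1 - cos(56°))
Δλ = 2.4263 × 0.4408
Δλ = 1.0695 pm

Initial wavelength:
λ = λ' - Δλ
λ = 85.8695 - 1.0695
λ = 84.8000 pm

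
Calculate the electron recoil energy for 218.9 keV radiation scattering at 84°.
60.6894 keV

By energy conservation: K_e = E_initial - E_final

First find the scattered photon energy:
Initial wavelength: λ = hc/E = 5.6640 pm
Compton shift: Δλ = λ_C(1 - cos(84°)) = 2.1727 pm
Final wavelength: λ' = 5.6640 + 2.1727 = 7.8367 pm
Final photon energy: E' = hc/λ' = 158.2106 keV

Electron kinetic energy:
K_e = E - E' = 218.9000 - 158.2106 = 60.6894 keV

(Intermediate values are shown rounded; full precision is carried through to the final answer.)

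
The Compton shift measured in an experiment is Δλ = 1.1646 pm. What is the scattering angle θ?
58.67°

From the Compton formula Δλ = λ_C(1 - cos θ), we can solve for θ:

cos θ = 1 - Δλ/λ_C

Given:
- Δλ = 1.1646 pm
- λ_C = h/(m_e·c) ≈ 2.42631024 pm

cos θ = 1 - 1.1646/2.42631024
cos θ = 1 - 0.479988
cos θ = 0.520012

θ = arccos(0.520012)
θ = 58.67°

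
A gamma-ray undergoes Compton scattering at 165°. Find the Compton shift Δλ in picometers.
4.7699 pm

Using the Compton scattering formula:
Δλ = λ_C(1 - cos θ)

where λ_C = h/(m_e·c) ≈ 2.4263 pm is the Compton wavelength of an electron.

For θ = 165°:
cos(165°) = -0.9659
1 - cos(165°) = 1.9659

Δλ = 2.4263 × 1.9659
Δλ = 4.7699 pm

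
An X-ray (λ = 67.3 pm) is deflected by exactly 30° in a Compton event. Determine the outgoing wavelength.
67.6251 pm

Using the Compton formula: λ' = λ + λ_C(1 − cos θ)

For θ = 30°, cos θ = √3/2 (exact) ≈ 0.8660, so:
1 − cos 30° = 1 − (√3/2) ≈ 0.1340

Δλ = λ_C × 0.1340 = 2.4263 × 0.1340 = 0.3251 pm

λ' = 67.3 + 0.3251 = 67.6251 pm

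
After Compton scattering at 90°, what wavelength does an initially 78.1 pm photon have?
80.5263 pm

Using the Compton formula: λ' = λ + λ_C(1 − cos θ)

For θ = 90°, cos θ = 0 (exact) = 0.0000, so:
1 − cos 90° = 1 − (0) = 1.0000

Δλ = λ_C × 1.0000 = 2.4263 × 1.0000 = 2.4263 pm

λ' = 78.1 + 2.4263 = 80.5263 pm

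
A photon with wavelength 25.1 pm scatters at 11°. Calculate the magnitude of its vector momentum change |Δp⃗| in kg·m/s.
5.0561e-24 kg·m/s

Photon momentum magnitude is p = h/λ.

Initial momentum:
p₀ = h/λ = 6.6261e-34/2.5100e-11 = 2.6399e-23 kg·m/s

After scattering:
λ' = λ + Δλ = 25.1 + 0.0446 = 25.1446 pm
p' = h/λ' = 6.6261e-34/2.5145e-11 = 2.6352e-23 kg·m/s

Momentum is a vector; the scattered photon's direction makes angle θ = 11° with the incident direction. The magnitude of the vector change Δp⃗ = p⃗₀ − p⃗' is found from the law of cosines:
|Δp⃗|² = p₀² + p'² − 2p₀p'cos θ
|Δp⃗|² = (2.6399e-23)² + (2.6352e-23)² − 2·2.6399e-23·2.6352e-23·cos(11°)
|Δp⃗| = 5.0561e-24 kg·m/s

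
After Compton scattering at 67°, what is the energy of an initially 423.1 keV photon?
281.2293 keV

First convert energy to wavelength:
λ = hc/E, with hc ≈ 1239.842 keV·pm (i.e. 1239.842 eV·nm)

For E = 423.1 keV = 423100 eV:
λ = 1239.842 keV·pm / 423.1 keV
λ = 2.9304 pm

Calculate the Compton shift:
Δλ = λ_C(1 - cos(67°)) = 2.4263 × 0.6093
Δλ = 1.4783 pm

Final wavelength:
λ' = 2.9304 + 1.4783 = 4.4087 pm

Final energy:
E' = hc/λ' = 1239.842 / 4.4087 = 281.2293 keV

(Intermediate values are shown rounded; full precision is carried through to the final answer.)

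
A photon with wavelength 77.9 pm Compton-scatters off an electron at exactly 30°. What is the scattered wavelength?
78.2251 pm

Using the Compton formula: λ' = λ + λ_C(1 − cos θ)

For θ = 30°, cos θ = √3/2 (exact) ≈ 0.8660, so:
1 − cos 30° = 1 − (√3/2) ≈ 0.1340

Δλ = λ_C × 0.1340 = 2.4263 × 0.1340 = 0.3251 pm

λ' = 77.9 + 0.3251 = 78.2251 pm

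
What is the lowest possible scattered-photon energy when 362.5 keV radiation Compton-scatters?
149.8683 keV (at θ = 180°)

The scattered photon has minimum energy when its wavelength is maximum, i.e., when the Compton shift Δλ = λ_C(1 − cos θ) is maximum. This occurs at θ = 180° (backscattering), giving Δλ_max = 2λ_C = 4.8526 pm.

Initial wavelength: λ₀ = hc/E₀ = 3.4203 pm
Maximum final wavelength: λ'_max = λ₀ + 2λ_C = 3.4203 + 4.8526 = 8.2729 pm
Minimum final energy: E'_min = hc/λ'_max = 149.8683 keV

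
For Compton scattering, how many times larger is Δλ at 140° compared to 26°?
140° produces the larger shift by a factor of 17.450

Calculate both shifts using Δλ = λ_C(1 - cos θ):

For θ₁ = 26°:
Δλ₁ = 2.4263 × (1 - cos(26°))
Δλ₁ = 2.4263 × 0.1012
Δλ₁ = 0.2456 pm

For θ₂ = 140°:
Δλ₂ = 2.4263 × (1 - cos(140°))
Δλ₂ = 2.4263 × 1.7660
Δλ₂ = 4.2850 pm

The 140° angle produces the larger shift.
Ratio: 4.2850/0.2456 = 17.450

(Intermediate values are shown rounded; full precision is carried through to the final answer.)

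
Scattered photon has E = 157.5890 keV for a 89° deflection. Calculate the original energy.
226.0999 keV

Convert final energy to wavelength (hc ≈ 1239.842 keV·pm):
λ' = hc/E' = 1239.842 / 157.5890 = 7.8676 pm

Calculate the Compton shift:
Δλ = λ_C(1 - cos(89°))
Δλ = 2.4263 × (1 - cos(89°))
Δλ = 2.3840 pm

Initial wavelength:
λ = λ' - Δλ = 7.8676 - 2.3840 = 5.4836 pm

Initial energy:
E = hc/λ = 1239.842 / 5.4836 = 226.0999 keV

(Intermediate values are shown rounded; full precision is carried through to the final answer.)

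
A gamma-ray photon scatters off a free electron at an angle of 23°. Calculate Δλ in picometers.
0.1929 pm

Using the Compton scattering formula:
Δλ = λ_C(1 - cos θ)

where λ_C = h/(m_e·c) ≈ 2.4263 pm is the Compton wavelength of an electron.

For θ = 23°:
cos(23°) = 0.9205
1 - cos(23°) = 0.0795

Δλ = 2.4263 × 0.0795
Δλ = 0.1929 pm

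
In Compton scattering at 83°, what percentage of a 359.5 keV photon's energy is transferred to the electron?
0.3819 (or 38.19%)

Calculate initial and final photon energies:

Initial: E₀ = 359.5 keV → λ₀ = 3.4488 pm
Compton shift: Δλ = 2.1306 pm
Final wavelength: λ' = 5.5794 pm
Final energy: E' = 222.2173 keV

Fractional energy loss:
(E₀ - E')/E₀ = (359.5000 - 222.2173)/359.5000
= 137.2827/359.5000
= 0.3819
= 38.19%

(Intermediate values are shown rounded; full precision is carried through to the final answer.)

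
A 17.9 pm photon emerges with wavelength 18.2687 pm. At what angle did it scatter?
32.00°

First find the wavelength shift:
Δλ = λ' - λ = 18.2687 - 17.9 = 0.3687 pm

Using Δλ = λ_C(1 - cos θ), with λ_C = h/(m_e·c) ≈ 2.42631024 pm:
cos θ = 1 - Δλ/λ_C
cos θ = 1 - 0.3687/2.42631024
cos θ = 0.848041

θ = arccos(0.848041)
θ = 32.00°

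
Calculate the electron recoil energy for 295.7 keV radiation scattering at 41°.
36.7552 keV

By energy conservation: K_e = E_initial - E_final

First find the scattered photon energy:
Initial wavelength: λ = hc/E = 4.1929 pm
Compton shift: Δλ = λ_C(1 - cos(41°)) = 0.5952 pm
Final wavelength: λ' = 4.1929 + 0.5952 = 4.7881 pm
Final photon energy: E' = hc/λ' = 258.9448 keV

Electron kinetic energy:
K_e = E - E' = 295.7000 - 258.9448 = 36.7552 keV

(Intermediate values are shown rounded; full precision is carried through to the final answer.)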